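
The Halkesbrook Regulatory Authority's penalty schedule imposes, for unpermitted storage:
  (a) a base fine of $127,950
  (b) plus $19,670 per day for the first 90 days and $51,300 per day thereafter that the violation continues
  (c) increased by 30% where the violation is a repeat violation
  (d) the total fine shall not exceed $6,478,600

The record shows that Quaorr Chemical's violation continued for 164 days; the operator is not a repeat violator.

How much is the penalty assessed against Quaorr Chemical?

$5,694,450

First 90 days: 90 × $19,670 = $1,770,300
Remaining days: (164 − 90) × $51,300 = $3,796,200
Per-day component: $1,770,300 + $3,796,200 = $5,566,500
Base plus per-day: $127,950 + $5,566,500 = $5,694,450
The operator is not a repeat violator: no 30% increase.
Cap at $6,478,600: $5,694,450 is within the cap, no reduction.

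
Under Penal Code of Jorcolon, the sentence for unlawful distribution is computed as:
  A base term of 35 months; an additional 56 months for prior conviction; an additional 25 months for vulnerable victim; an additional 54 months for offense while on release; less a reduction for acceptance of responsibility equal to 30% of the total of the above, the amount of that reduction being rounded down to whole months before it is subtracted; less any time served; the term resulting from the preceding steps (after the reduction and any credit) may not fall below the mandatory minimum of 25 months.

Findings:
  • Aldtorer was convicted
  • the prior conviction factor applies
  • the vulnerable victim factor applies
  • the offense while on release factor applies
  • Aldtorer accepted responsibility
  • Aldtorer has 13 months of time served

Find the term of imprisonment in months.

106 months

Prior conviction enhancement: +56 months
Vulnerable victim enhancement: +25 months
Offense while on release enhancement: +54 months
Adjusted term: 35 months + 56 months + 25 months + 54 months = 170 months
Acceptance of responsibility reduction: 30% of 170 months = 51 months (rounded down)
After reduction: 170 − 51 = 119 months
Less time served: 119 months − 13 months = 106 months
Minimum 25 months: 106 months meets the minimum, no increase.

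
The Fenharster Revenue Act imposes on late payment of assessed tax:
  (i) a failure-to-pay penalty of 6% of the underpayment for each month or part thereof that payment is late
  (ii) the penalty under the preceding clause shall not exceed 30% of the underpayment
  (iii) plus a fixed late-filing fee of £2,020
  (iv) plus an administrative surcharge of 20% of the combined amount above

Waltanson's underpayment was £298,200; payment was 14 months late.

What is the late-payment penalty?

Accrued rate: 6% × 14 = 84%, capped at 30% → 30%
Failure-to-pay penalty: 30% of £298,200 = £89,460
Penalty before surcharge: £89,460 + £2,020 = £91,480
Administrative surcharge: 20% of £91,480 = £18,296
Total penalty: £91,480 + £18,296 = £109,776

Penalty: £109,776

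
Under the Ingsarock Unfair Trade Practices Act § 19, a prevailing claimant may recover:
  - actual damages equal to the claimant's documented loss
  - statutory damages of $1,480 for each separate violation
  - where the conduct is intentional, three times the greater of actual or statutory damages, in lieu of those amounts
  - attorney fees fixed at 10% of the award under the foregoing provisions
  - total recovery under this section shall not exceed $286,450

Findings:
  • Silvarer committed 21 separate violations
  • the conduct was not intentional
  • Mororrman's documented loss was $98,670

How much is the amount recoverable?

$142,725

Statutory damages: 21 × $1,480 = $31,080
Conduct not intentional: the in-lieu enhancement does not apply.
Actual plus statutory damages: $98,670 + $31,080 = $129,750
Attorney fees: 10% of $129,750 = $12,975
Total before cap: $129,750 + $12,975 = $142,725
Cap at $286,450: $142,725 is within the cap, no reduction.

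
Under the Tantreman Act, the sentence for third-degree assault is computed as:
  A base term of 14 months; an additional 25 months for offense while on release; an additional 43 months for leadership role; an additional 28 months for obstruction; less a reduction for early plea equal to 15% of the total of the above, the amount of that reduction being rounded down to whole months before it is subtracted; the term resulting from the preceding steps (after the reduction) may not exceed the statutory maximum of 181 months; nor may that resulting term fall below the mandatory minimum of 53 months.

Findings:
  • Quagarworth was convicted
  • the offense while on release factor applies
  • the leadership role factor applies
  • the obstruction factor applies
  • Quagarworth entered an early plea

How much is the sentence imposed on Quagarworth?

94 months

Offense while on release enhancement: +25 months
Leadership role enhancement: +43 months
Obstruction enhancement: +28 months
Adjusted term: 14 months + 25 months + 43 months + 28 months = 110 months
Early plea reduction: 15% of 110 months = 16 months (rounded down)
After reduction: 110 − 16 = 94 months
Cap at 181 months: 94 months is within the cap, no reduction.
Minimum 53 months: 94 months meets the minimum, no increase.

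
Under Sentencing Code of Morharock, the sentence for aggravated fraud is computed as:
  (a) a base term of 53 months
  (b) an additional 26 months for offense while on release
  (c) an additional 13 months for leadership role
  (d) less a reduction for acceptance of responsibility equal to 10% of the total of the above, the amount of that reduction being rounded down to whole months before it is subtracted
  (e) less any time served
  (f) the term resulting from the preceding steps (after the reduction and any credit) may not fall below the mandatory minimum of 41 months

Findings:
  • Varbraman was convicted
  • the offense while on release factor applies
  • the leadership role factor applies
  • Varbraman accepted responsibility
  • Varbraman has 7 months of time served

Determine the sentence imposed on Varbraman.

76 months

Offense while on release enhancement: +26 months
Leadership role enhancement: +13 months
Adjusted term: 53 months + 26 months + 13 months = 92 months
Acceptance of responsibility reduction: 10% of 92 months = 9 months (rounded down)
After reduction: 92 − 9 = 83 months
Less time served: 83 months − 7 months = 76 months
Minimum 41 months: 76 months meets the minimum, no increase.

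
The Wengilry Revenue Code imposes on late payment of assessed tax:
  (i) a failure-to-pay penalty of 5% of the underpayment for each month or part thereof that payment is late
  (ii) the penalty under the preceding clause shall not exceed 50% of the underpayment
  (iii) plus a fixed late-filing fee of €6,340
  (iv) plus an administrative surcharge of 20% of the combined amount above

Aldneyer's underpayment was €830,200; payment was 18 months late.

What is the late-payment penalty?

Accrued rate: 5% × 18 = 90%, capped at 50% → 50%
Failure-to-pay penalty: 50% of €830,200 = €415,100
Penalty before surcharge: €415,100 + €6,340 = €421,440
Administrative surcharge: 20% of €421,440 = €84,288
Total penalty: €421,440 + €84,288 = €505,728

€505,728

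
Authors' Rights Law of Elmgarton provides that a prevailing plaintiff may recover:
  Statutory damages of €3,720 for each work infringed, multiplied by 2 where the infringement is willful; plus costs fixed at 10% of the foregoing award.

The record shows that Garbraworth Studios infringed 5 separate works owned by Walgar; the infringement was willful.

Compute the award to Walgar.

€40,920

Statutory damages: 5 × €3,720 = €18,600
Doubled: 2 × €18,600 = €37,200
Costs: 10% of €37,200 = €3,720
Award plus costs: €37,200 + €3,720 = €40,920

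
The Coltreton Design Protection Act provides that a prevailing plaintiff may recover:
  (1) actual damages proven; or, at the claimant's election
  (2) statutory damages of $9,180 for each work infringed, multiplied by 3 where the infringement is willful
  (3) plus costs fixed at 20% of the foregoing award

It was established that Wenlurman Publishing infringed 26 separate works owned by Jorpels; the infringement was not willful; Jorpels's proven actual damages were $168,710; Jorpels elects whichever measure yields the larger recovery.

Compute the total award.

Statutory damages: 26 × $9,180 = $238,680
Infringement not willful: no ×3 enhancement.
Greater of actual damages ($168,710) or statutory damages ($238,680): $238,680
Costs: 20% of $238,680 = $47,736
Award plus costs: $238,680 + $47,736 = $286,416

$286,416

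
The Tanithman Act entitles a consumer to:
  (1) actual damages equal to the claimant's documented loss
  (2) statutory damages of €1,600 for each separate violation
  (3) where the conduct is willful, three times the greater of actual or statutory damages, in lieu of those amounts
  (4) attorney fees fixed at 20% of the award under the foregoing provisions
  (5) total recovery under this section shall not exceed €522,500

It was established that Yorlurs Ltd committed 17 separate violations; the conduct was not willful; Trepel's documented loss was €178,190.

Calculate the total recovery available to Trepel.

€246,468

Statutory damages: 17 × €1,600 = €27,200
Conduct not willful: the in-lieu enhancement does not apply.
Actual plus statutory damages: €178,190 + €27,200 = €205,390
Attorney fees: 20% of €205,390 = €41,078
Total before cap: €205,390 + €41,078 = €246,468
Cap at €522,500: €246,468 is within the cap, no reduction.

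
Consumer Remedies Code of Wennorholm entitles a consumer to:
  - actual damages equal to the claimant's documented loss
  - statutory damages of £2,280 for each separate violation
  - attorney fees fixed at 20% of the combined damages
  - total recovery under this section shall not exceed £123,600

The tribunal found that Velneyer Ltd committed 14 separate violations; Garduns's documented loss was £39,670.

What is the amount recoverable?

£85,908

Statutory damages: 14 × £2,280 = £31,920
Combined damages: £39,670 + £31,920 = £71,590
Attorney fees: 20% of £71,590 = £14,318
Total before cap: £71,590 + £14,318 = £85,908
Cap at £123,600: £85,908 is within the cap, no reduction.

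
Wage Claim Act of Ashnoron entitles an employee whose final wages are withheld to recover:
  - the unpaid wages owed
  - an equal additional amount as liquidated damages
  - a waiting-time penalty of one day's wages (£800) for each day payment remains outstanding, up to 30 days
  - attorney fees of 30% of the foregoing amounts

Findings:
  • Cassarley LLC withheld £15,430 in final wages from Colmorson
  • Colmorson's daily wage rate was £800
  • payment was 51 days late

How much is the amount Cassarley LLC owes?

Liquidated damages (equal amount): £15,430
Penalty days: min(51, 30) = 30
Waiting-time penalty: 30 × £800 = £24,000
Subtotal: £15,430 + £15,430 + £24,000 = £54,860
Attorney fees: 30% of £54,860 = £16,458
Total award: £54,860 + £16,458 = £71,318

£71,318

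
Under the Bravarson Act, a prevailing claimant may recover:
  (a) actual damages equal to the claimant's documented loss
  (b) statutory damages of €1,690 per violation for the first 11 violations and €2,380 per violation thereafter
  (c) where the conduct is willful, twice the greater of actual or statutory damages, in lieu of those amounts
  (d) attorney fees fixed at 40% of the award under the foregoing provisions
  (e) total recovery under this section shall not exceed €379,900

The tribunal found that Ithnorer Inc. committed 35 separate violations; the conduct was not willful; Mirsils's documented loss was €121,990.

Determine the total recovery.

€276,780

First 11 violations: 11 × €1,690 = €18,590
Remaining violations: (35 − 11) × €2,380 = €57,120
Statutory damages: €18,590 + €57,120 = €75,710
Conduct not willful: the in-lieu enhancement does not apply.
Actual plus statutory damages: €121,990 + €75,710 = €197,700
Attorney fees: 40% of €197,700 = €79,080
Total before cap: €197,700 + €79,080 = €276,780
Cap at €379,900: €276,780 is within the cap, no reduction.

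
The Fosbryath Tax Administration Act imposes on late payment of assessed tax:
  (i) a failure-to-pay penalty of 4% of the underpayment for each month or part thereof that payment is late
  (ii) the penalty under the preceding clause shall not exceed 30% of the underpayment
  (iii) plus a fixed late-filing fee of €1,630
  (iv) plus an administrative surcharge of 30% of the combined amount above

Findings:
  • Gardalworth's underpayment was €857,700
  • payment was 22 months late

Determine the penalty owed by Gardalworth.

Accrued rate: 4% × 22 = 88%, capped at 30% → 30%
Failure-to-pay penalty: 30% of €857,700 = €257,310
Penalty before surcharge: €257,310 + €1,630 = €258,940
Administrative surcharge: 30% of €258,940 = €77,682
Total penalty: €258,940 + €77,682 = €336,622

€336,622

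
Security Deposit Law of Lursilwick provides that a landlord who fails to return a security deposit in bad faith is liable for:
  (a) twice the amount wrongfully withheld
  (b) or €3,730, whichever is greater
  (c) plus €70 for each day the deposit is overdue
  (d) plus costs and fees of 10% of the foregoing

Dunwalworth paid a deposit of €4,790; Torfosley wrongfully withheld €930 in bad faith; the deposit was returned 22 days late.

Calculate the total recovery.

Recovery: €5,797

Doubled: 2 × €930 = €1,860
Minimum €3,730: €1,860 is below the minimum → €3,730
Late-return penalty: 22 × €70 = €1,540
Damages plus late penalty: €3,730 + €1,540 = €5,270
Costs and fees: 10% of €5,270 = €527
Total recovery: €5,270 + €527 = €5,797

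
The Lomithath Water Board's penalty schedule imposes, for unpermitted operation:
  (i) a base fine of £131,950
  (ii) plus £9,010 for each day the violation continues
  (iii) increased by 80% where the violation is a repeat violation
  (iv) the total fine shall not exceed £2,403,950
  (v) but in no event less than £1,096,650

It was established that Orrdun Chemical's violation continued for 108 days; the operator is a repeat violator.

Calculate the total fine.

£1,989,054

Per-day component: 108 × £9,010 = £973,080
Base plus per-day: £131,950 + £973,080 = £1,105,030
Enhancement: 80% of £1,105,030 = £884,024
Enhanced fine: £1,105,030 + £884,024 = £1,989,054
Cap at £2,403,950: £1,989,054 is within the cap, no reduction.
Minimum £1,096,650: £1,989,054 meets the minimum, no increase.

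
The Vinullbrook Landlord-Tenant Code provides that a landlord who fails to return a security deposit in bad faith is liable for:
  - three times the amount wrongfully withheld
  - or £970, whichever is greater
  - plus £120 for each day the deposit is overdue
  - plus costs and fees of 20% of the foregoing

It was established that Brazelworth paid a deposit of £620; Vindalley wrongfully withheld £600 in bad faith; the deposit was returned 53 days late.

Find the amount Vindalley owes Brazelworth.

£9,792

Trebled: 3 × £600 = £1,800
Minimum £970: £1,800 meets the minimum, no increase.
Late-return penalty: 53 × £120 = £6,360
Damages plus late penalty: £1,800 + £6,360 = £8,160
Costs and fees: 20% of £8,160 = £1,632
Total recovery: £8,160 + £1,632 = £9,792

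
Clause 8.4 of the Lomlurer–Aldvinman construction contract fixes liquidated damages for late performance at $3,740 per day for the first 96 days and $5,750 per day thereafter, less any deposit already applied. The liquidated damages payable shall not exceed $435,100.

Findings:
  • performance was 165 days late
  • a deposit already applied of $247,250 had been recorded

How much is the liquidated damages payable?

First 96 days: 96 × $3,740 = $359,040
Remaining days: (165 − 96) × $5,750 = $396,750
Accrued per-day damages: $359,040 + $396,750 = $755,790
Less deposit already applied: $755,790 − $247,250 = $508,540
Cap at $435,100: $508,540 exceeds the cap → $435,100

$435,100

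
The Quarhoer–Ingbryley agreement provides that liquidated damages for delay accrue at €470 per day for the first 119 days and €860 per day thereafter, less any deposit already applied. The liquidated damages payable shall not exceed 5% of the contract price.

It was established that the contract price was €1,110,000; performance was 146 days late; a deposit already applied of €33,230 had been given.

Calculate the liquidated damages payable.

€45,920

First 119 days: 119 × €470 = €55,930
Remaining days: (146 − 119) × €860 = €23,220
Accrued per-day damages: €55,930 + €23,220 = €79,150
Less deposit already applied: €79,150 − €33,230 = €45,920
Cap: 5% of €1,110,000 = €55,500
Cap at €55,500: €45,920 is within the cap, no reduction.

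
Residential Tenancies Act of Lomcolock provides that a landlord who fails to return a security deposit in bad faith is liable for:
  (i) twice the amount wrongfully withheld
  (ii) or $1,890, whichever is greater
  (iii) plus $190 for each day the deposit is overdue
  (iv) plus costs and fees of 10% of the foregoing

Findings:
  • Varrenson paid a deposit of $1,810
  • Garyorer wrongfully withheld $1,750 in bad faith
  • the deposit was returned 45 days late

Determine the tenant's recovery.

$13,255

Doubled: 2 × $1,750 = $3,500
Minimum $1,890: $3,500 meets the minimum, no increase.
Late-return penalty: 45 × $190 = $8,550
Damages plus late penalty: $3,500 + $8,550 = $12,050
Costs and fees: 10% of $12,050 = $1,205
Total recovery: $12,050 + $1,205 = $13,255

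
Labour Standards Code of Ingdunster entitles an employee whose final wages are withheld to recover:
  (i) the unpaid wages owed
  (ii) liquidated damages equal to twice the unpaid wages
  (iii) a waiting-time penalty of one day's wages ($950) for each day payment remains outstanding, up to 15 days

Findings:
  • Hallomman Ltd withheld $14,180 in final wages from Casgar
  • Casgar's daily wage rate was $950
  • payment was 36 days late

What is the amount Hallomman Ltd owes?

Doubled: 2 × $14,180 = $28,360
Penalty days: min(36, 15) = 15
Waiting-time penalty: 15 × $950 = $14,250
Total award: $14,180 + $28,360 + $14,250 = $56,790

$56,790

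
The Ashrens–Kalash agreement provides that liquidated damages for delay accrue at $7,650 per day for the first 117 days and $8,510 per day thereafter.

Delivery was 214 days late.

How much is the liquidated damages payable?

$1,720,520

First 117 days: 117 × $7,650 = $895,050
Remaining days: (214 − 117) × $8,510 = $825,470
Accrued per-day damages: $895,050 + $825,470 = $1,720,520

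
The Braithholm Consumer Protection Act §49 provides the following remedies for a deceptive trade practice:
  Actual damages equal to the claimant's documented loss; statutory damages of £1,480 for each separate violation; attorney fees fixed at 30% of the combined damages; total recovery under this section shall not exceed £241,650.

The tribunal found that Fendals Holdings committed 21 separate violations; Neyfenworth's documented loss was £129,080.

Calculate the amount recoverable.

Statutory damages: 21 × £1,480 = £31,080
Combined damages: £129,080 + £31,080 = £160,160
Attorney fees: 30% of £160,160 = £48,048
Total before cap: £160,160 + £48,048 = £208,208
Cap at £241,650: £208,208 is within the cap, no reduction.

£208,208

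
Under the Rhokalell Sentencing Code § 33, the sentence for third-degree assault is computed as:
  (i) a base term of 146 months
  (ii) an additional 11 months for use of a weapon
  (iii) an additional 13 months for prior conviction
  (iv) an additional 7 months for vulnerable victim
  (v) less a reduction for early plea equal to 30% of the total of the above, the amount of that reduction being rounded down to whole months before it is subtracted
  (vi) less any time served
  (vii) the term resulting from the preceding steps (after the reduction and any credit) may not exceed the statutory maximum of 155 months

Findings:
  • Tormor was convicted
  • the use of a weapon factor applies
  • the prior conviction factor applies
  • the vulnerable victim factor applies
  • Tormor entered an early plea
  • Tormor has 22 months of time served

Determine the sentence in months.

Use of a weapon enhancement: +11 months
Prior conviction enhancement: +13 months
Vulnerable victim enhancement: +7 months
Adjusted term: 146 months + 11 months + 13 months + 7 months = 177 months
Early plea reduction: 30% of 177 months = 53 months (rounded down)
After reduction: 177 − 53 = 124 months
Less time served: 124 months − 22 months = 102 months
Cap at 155 months: 102 months is within the cap, no reduction.

102 months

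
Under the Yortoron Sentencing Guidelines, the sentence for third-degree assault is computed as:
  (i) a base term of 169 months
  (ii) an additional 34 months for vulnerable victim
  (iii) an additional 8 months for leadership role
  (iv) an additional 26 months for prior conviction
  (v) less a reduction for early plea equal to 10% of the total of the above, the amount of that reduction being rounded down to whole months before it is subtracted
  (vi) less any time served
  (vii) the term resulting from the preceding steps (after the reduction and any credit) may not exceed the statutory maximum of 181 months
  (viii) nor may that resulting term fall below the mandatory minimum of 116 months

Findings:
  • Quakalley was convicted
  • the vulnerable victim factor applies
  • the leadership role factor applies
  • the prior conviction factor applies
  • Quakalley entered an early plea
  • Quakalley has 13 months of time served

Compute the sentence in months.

181 months

Vulnerable victim enhancement: +34 months
Leadership role enhancement: +8 months
Prior conviction enhancement: +26 months
Adjusted term: 169 months + 34 months + 8 months + 26 months = 237 months
Early plea reduction: 10% of 237 months = 23 months (rounded down)
After reduction: 237 − 23 = 214 months
Less time served: 214 months − 13 months = 201 months
Cap at 181 months: 201 months exceeds the cap → 181 months
Minimum 116 months: 181 months meets the minimum, no increase.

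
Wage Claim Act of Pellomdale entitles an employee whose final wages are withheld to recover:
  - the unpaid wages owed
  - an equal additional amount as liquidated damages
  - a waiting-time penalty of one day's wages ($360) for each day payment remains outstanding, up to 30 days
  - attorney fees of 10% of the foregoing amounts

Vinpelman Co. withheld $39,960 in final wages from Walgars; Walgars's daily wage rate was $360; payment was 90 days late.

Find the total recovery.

$99,792

Liquidated damages (equal amount): $39,960
Penalty days: min(90, 30) = 30
Waiting-time penalty: 30 × $360 = $10,800
Subtotal: $39,960 + $39,960 + $10,800 = $90,720
Attorney fees: 10% of $90,720 = $9,072
Total award: $90,720 + $9,072 = $99,792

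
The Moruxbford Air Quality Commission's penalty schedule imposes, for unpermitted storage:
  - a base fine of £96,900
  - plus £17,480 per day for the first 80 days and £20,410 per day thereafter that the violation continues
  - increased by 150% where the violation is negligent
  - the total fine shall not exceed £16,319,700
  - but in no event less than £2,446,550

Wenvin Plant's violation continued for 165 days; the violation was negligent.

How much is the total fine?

First 80 days: 80 × £17,480 = £1,398,400
Remaining days: (165 − 80) × £20,410 = £1,734,850
Per-day component: £1,398,400 + £1,734,850 = £3,133,250
Base plus per-day: £96,900 + £3,133,250 = £3,230,150
Enhancement: 150% of £3,230,150 = £4,845,225
Enhanced fine: £3,230,150 + £4,845,225 = £8,075,375
Cap at £16,319,700: £8,075,375 is within the cap, no reduction.
Minimum £2,446,550: £8,075,375 meets the minimum, no increase.

£8,075,375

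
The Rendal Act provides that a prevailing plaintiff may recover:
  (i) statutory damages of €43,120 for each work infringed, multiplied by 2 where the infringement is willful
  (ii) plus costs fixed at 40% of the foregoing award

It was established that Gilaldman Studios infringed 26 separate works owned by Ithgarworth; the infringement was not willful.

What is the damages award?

€1,569,568

Statutory damages: 26 × €43,120 = €1,121,120
Infringement not willful: no ×2 enhancement.
Costs: 40% of €1,121,120 = €448,448
Award plus costs: €1,121,120 + €448,448 = €1,569,568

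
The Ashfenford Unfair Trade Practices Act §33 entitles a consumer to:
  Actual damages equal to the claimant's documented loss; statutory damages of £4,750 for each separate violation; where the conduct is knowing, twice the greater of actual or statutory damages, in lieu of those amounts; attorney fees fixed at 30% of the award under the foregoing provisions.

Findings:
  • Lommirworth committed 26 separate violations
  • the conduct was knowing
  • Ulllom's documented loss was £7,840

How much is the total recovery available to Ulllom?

Statutory damages: 26 × £4,750 = £123,500
Greater of actual damages (£7,840) or statutory damages (£123,500): £123,500
Doubled: 2 × £123,500 = £247,000
Attorney fees: 30% of £247,000 = £74,100
Total recovery: £247,000 + £74,100 = £321,100

Total recovery: £321,100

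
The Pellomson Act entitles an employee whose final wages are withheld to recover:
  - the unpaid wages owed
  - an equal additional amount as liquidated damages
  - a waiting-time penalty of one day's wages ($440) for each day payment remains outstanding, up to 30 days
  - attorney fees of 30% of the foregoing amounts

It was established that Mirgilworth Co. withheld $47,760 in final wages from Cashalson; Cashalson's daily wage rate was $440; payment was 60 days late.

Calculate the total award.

$141,336

Liquidated damages (equal amount): $47,760
Penalty days: min(60, 30) = 30
Waiting-time penalty: 30 × $440 = $13,200
Subtotal: $47,760 + $47,760 + $13,200 = $108,720
Attorney fees: 30% of $108,720 = $32,616
Total award: $108,720 + $32,616 = $141,336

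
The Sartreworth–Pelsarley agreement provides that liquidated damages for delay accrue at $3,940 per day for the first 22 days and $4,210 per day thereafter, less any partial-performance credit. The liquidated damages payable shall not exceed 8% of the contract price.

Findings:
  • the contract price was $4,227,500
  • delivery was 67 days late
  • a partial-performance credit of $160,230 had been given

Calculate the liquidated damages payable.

First 22 days: 22 × $3,940 = $86,680
Remaining days: (67 − 22) × $4,210 = $189,450
Accrued per-day damages: $86,680 + $189,450 = $276,130
Less partial-performance credit: $276,130 − $160,230 = $115,900
Cap: 8% of $4,227,500 = $338,200
Cap at $338,200: $115,900 is within the cap, no reduction.

$115,900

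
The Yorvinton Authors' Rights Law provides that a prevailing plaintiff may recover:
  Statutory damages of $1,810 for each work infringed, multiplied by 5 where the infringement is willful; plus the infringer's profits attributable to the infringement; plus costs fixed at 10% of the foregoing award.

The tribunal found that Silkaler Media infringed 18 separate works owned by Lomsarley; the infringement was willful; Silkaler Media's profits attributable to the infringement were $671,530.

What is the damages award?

Statutory damages: 18 × $1,810 = $32,580
Multiplied by 5: 5 × $32,580 = $162,900
Combined award: $162,900 + $671,530 = $834,430
Costs: 10% of $834,430 = $83,443
Award plus costs: $834,430 + $83,443 = $917,873

Award: $917,873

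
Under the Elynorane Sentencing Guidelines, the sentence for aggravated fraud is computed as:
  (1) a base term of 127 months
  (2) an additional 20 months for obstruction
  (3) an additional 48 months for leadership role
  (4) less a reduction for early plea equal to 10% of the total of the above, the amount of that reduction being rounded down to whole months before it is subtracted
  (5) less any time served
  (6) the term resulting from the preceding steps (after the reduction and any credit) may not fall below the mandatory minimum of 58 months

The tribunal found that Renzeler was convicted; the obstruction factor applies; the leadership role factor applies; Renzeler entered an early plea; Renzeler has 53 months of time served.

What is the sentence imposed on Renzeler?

Sentence: 123 months

Obstruction enhancement: +20 months
Leadership role enhancement: +48 months
Adjusted term: 127 months + 20 months + 48 months = 195 months
Early plea reduction: 10% of 195 months = 19 months (rounded down)
After reduction: 195 − 19 = 176 months
Less time served: 176 months − 53 months = 123 months
Minimum 58 months: 123 months meets the minimum, no increase.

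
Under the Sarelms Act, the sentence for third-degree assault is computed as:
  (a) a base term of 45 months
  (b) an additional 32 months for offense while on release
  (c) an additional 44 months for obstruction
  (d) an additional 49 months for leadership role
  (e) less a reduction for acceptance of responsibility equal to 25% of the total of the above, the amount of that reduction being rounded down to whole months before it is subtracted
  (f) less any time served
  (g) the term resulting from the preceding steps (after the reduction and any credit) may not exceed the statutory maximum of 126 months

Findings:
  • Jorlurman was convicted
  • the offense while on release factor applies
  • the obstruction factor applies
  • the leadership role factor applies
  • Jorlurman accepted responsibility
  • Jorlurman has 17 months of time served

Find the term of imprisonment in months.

Offense while on release enhancement: +32 months
Obstruction enhancement: +44 months
Leadership role enhancement: +49 months
Adjusted term: 45 months + 32 months + 44 months + 49 months = 170 months
Acceptance of responsibility reduction: 25% of 170 months = 42 months (rounded down)
After reduction: 170 − 42 = 128 months
Less time served: 128 months − 17 months = 111 months
Cap at 126 months: 111 months is within the cap, no reduction.

111 months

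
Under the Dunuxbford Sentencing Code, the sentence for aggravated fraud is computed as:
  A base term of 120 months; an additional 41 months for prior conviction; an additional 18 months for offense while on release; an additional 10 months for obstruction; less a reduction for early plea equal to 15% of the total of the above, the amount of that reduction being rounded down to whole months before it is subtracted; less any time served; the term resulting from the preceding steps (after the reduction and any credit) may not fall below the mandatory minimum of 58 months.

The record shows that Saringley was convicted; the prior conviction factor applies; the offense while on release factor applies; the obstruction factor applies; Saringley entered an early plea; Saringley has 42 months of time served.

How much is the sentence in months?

119 months

Prior conviction enhancement: +41 months
Offense while on release enhancement: +18 months
Obstruction enhancement: +10 months
Adjusted term: 120 months + 41 months + 18 months + 10 months = 189 months
Early plea reduction: 15% of 189 months = 28 months (rounded down)
After reduction: 189 − 28 = 161 months
Less time served: 161 months − 42 months = 119 months
Minimum 58 months: 119 months meets the minimum, no increase.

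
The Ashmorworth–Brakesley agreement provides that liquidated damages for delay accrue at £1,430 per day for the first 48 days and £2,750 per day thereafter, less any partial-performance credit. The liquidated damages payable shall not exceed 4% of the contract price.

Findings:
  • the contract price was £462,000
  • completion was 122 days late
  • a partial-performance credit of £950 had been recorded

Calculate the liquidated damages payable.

£18,480

First 48 days: 48 × £1,430 = £68,640
Remaining days: (122 − 48) × £2,750 = £203,500
Accrued per-day damages: £68,640 + £203,500 = £272,140
Less partial-performance credit: £272,140 − £950 = £271,190
Cap: 4% of £462,000 = £18,480
Cap at £18,480: £271,190 exceeds the cap → £18,480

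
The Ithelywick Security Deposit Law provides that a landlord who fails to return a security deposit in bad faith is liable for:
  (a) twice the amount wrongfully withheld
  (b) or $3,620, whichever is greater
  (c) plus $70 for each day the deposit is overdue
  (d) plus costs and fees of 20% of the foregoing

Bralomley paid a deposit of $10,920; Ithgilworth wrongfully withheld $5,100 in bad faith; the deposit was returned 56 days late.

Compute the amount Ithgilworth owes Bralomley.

$16,944

Doubled: 2 × $5,100 = $10,200
Minimum $3,620: $10,200 meets the minimum, no increase.
Late-return penalty: 56 × $70 = $3,920
Damages plus late penalty: $10,200 + $3,920 = $14,120
Costs and fees: 20% of $14,120 = $2,824
Total recovery: $14,120 + $2,824 = $16,944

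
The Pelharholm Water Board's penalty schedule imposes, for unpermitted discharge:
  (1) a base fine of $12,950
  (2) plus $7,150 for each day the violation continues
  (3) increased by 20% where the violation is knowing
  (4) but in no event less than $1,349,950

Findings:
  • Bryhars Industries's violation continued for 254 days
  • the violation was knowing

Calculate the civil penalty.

Civil penalty: $2,194,860

Per-day component: 254 × $7,150 = $1,816,100
Base plus per-day: $12,950 + $1,816,100 = $1,829,050
Enhancement: 20% of $1,829,050 = $365,810
Enhanced fine: $1,829,050 + $365,810 = $2,194,860
Minimum $1,349,950: $2,194,860 meets the minimum, no increase.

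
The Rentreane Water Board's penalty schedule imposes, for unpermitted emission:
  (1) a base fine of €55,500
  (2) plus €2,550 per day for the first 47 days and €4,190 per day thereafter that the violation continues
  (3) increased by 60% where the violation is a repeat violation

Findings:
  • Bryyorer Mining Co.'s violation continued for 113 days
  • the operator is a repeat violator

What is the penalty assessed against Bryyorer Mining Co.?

€723,024

First 47 days: 47 × €2,550 = €119,850
Remaining days: (113 − 47) × €4,190 = €276,540
Per-day component: €119,850 + €276,540 = €396,390
Base plus per-day: €55,500 + €396,390 = €451,890
Enhancement: 60% of €451,890 = €271,134
Enhanced fine: €451,890 + €271,134 = €723,024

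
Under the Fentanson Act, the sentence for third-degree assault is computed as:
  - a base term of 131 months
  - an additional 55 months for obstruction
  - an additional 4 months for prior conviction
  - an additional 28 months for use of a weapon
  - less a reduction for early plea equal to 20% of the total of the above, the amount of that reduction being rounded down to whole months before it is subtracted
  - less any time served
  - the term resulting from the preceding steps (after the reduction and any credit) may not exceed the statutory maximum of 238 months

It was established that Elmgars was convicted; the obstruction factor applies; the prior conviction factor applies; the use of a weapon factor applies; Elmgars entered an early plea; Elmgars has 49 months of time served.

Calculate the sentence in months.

Obstruction enhancement: +55 months
Prior conviction enhancement: +4 months
Use of a weapon enhancement: +28 months
Adjusted term: 131 months + 55 months + 4 months + 28 months = 218 months
Early plea reduction: 20% of 218 months = 43 months (rounded down)
After reduction: 218 − 43 = 175 months
Less time served: 175 months − 49 months = 126 months
Cap at 238 months: 126 months is within the cap, no reduction.

126 months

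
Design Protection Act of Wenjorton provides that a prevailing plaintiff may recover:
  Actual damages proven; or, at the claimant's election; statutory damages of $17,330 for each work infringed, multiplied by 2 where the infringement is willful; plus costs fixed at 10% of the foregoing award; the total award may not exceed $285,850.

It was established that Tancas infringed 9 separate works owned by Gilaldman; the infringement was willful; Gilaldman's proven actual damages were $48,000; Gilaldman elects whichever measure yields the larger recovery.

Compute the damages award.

Award: $285,850

Statutory damages: 9 × $17,330 = $155,970
Doubled: 2 × $155,970 = $311,940
Greater of actual damages ($48,000) or enhanced statutory damages ($311,940): $311,940
Costs: 10% of $311,940 = $31,194
Award plus costs: $311,940 + $31,194 = $343,134
Cap at $285,850: $343,134 exceeds the cap → $285,850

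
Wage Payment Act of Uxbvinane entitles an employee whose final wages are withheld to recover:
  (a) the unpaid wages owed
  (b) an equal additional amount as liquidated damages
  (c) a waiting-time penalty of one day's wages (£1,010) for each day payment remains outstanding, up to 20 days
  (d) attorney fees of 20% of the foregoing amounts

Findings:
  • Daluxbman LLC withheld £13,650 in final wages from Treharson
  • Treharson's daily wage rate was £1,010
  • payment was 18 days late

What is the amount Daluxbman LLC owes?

Total award: £54,576

Liquidated damages (equal amount): £13,650
Penalty days: min(18, 20) = 18
Waiting-time penalty: 18 × £1,010 = £18,180
Subtotal: £13,650 + £13,650 + £18,180 = £45,480
Attorney fees: 20% of £45,480 = £9,096
Total award: £45,480 + £9,096 = £54,576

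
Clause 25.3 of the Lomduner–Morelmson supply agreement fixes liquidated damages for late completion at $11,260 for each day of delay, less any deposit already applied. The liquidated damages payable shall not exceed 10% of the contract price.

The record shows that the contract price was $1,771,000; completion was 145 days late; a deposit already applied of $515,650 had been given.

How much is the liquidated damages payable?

$177,100

Per-day damages: 145 × $11,260 = $1,632,700
Less deposit already applied: $1,632,700 − $515,650 = $1,117,050
Cap: 10% of $1,771,000 = $177,100
Cap at $177,100: $1,117,050 exceeds the cap → $177,100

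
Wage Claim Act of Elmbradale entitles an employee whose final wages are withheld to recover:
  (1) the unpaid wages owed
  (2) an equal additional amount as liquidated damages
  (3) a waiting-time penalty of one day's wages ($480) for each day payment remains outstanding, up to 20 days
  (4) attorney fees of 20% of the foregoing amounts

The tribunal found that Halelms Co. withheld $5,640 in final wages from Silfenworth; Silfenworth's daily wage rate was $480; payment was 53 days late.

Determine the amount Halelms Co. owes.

Liquidated damages (equal amount): $5,640
Penalty days: min(53, 20) = 20
Waiting-time penalty: 20 × $480 = $9,600
Subtotal: $5,640 + $5,640 + $9,600 = $20,880
Attorney fees: 20% of $20,880 = $4,176
Total award: $20,880 + $4,176 = $25,056

$25,056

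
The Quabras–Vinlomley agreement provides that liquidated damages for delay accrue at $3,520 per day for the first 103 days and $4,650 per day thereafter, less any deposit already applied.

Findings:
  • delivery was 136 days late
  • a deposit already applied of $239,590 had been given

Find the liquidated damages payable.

First 103 days: 103 × $3,520 = $362,560
Remaining days: (136 − 103) × $4,650 = $153,450
Accrued per-day damages: $362,560 + $153,450 = $516,010
Less deposit already applied: $516,010 − $239,590 = $276,420

$276,420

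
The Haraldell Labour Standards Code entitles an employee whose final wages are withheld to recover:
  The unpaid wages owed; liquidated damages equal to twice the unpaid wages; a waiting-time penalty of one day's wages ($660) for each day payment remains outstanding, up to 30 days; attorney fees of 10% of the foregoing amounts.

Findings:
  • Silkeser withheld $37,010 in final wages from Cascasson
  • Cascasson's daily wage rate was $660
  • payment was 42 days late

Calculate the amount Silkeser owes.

Doubled: 2 × $37,010 = $74,020
Penalty days: min(42, 30) = 30
Waiting-time penalty: 30 × $660 = $19,800
Subtotal: $37,010 + $74,020 + $19,800 = $130,830
Attorney fees: 10% of $130,830 = $13,083
Total award: $130,830 + $13,083 = $143,913

Total award: $143,913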